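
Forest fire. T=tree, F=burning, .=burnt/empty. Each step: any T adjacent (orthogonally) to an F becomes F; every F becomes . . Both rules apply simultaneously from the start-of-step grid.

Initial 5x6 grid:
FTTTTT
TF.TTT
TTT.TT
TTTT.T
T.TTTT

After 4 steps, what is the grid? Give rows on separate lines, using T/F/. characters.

Step 1: 3 trees catch fire, 2 burn out
  .FTTTT
  F..TTT
  TFT.TT
  TTTT.T
  T.TTTT
Step 2: 4 trees catch fire, 3 burn out
  ..FTTT
  ...TTT
  F.F.TT
  TFTT.T
  T.TTTT
Step 3: 3 trees catch fire, 4 burn out
  ...FTT
  ...TTT
  ....TT
  F.FT.T
  T.TTTT
Step 4: 5 trees catch fire, 3 burn out
  ....FT
  ...FTT
  ....TT
  ...F.T
  F.FTTT

....FT
...FTT
....TT
...F.T
F.FTTT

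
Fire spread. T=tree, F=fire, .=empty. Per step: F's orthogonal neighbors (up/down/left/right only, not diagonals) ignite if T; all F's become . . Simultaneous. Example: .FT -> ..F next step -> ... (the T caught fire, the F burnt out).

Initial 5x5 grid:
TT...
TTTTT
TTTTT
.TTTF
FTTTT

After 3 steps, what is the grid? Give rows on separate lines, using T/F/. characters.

Step 1: 4 trees catch fire, 2 burn out
  TT...
  TTTTT
  TTTTF
  .TTF.
  .FTTF
Step 2: 6 trees catch fire, 4 burn out
  TT...
  TTTTF
  TTTF.
  .FF..
  ..FF.
Step 3: 3 trees catch fire, 6 burn out
  TT...
  TTTF.
  TFF..
  .....
  .....

TT...
TTTF.
TFF..
.....
.....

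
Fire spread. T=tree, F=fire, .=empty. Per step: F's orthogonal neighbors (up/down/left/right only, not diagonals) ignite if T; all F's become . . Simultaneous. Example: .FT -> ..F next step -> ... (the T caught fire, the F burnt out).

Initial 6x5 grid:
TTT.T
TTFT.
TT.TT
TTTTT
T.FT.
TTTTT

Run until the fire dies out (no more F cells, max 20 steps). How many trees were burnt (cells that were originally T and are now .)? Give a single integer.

Answer: 22

Derivation:
Step 1: +6 fires, +2 burnt (F count now 6)
Step 2: +8 fires, +6 burnt (F count now 8)
Step 3: +7 fires, +8 burnt (F count now 7)
Step 4: +1 fires, +7 burnt (F count now 1)
Step 5: +0 fires, +1 burnt (F count now 0)
Fire out after step 5
Initially T: 23, now '.': 29
Total burnt (originally-T cells now '.'): 22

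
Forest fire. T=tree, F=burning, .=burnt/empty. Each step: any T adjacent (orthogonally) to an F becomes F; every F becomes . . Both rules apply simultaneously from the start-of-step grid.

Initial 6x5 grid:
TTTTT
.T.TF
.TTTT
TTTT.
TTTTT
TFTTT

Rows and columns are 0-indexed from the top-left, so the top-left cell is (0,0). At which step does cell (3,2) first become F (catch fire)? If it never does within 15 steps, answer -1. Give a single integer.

Step 1: cell (3,2)='T' (+6 fires, +2 burnt)
Step 2: cell (3,2)='T' (+6 fires, +6 burnt)
Step 3: cell (3,2)='F' (+8 fires, +6 burnt)
  -> target ignites at step 3
Step 4: cell (3,2)='.' (+3 fires, +8 burnt)
Step 5: cell (3,2)='.' (+1 fires, +3 burnt)
Step 6: cell (3,2)='.' (+0 fires, +1 burnt)
  fire out at step 6

3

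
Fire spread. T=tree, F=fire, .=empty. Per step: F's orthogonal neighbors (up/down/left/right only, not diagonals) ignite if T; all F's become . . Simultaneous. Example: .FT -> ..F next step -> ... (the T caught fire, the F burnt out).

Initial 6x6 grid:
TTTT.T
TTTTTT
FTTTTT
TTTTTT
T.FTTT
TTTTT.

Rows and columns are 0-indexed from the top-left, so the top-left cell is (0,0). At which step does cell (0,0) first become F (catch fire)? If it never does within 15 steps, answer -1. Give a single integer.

Step 1: cell (0,0)='T' (+6 fires, +2 burnt)
Step 2: cell (0,0)='F' (+9 fires, +6 burnt)
  -> target ignites at step 2
Step 3: cell (0,0)='.' (+7 fires, +9 burnt)
Step 4: cell (0,0)='.' (+4 fires, +7 burnt)
Step 5: cell (0,0)='.' (+3 fires, +4 burnt)
Step 6: cell (0,0)='.' (+1 fires, +3 burnt)
Step 7: cell (0,0)='.' (+1 fires, +1 burnt)
Step 8: cell (0,0)='.' (+0 fires, +1 burnt)
  fire out at step 8

2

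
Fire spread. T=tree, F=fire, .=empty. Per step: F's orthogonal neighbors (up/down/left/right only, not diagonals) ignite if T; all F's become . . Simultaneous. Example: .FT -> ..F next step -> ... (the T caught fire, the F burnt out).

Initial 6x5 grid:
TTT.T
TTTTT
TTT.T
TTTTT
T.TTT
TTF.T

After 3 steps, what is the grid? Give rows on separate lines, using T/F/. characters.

Step 1: 2 trees catch fire, 1 burn out
  TTT.T
  TTTTT
  TTT.T
  TTTTT
  T.FTT
  TF..T
Step 2: 3 trees catch fire, 2 burn out
  TTT.T
  TTTTT
  TTT.T
  TTFTT
  T..FT
  F...T
Step 3: 5 trees catch fire, 3 burn out
  TTT.T
  TTTTT
  TTF.T
  TF.FT
  F...F
  ....T

TTT.T
TTTTT
TTF.T
TF.FT
F...F
....T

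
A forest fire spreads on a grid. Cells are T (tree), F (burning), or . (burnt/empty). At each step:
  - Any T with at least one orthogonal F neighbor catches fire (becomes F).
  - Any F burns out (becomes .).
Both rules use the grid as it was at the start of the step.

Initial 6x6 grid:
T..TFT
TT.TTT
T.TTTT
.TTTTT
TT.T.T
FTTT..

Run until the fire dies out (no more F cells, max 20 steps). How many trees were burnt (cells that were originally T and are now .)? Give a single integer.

Step 1: +5 fires, +2 burnt (F count now 5)
Step 2: +5 fires, +5 burnt (F count now 5)
Step 3: +5 fires, +5 burnt (F count now 5)
Step 4: +5 fires, +5 burnt (F count now 5)
Step 5: +1 fires, +5 burnt (F count now 1)
Step 6: +0 fires, +1 burnt (F count now 0)
Fire out after step 6
Initially T: 25, now '.': 32
Total burnt (originally-T cells now '.'): 21

Answer: 21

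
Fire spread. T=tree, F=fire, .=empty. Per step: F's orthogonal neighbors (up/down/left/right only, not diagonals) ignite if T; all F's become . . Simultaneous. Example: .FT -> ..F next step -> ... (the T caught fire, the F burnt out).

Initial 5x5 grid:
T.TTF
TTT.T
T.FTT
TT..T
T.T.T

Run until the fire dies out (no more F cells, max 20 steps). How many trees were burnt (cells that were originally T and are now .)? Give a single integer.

Step 1: +4 fires, +2 burnt (F count now 4)
Step 2: +3 fires, +4 burnt (F count now 3)
Step 3: +2 fires, +3 burnt (F count now 2)
Step 4: +3 fires, +2 burnt (F count now 3)
Step 5: +1 fires, +3 burnt (F count now 1)
Step 6: +2 fires, +1 burnt (F count now 2)
Step 7: +0 fires, +2 burnt (F count now 0)
Fire out after step 7
Initially T: 16, now '.': 24
Total burnt (originally-T cells now '.'): 15

Answer: 15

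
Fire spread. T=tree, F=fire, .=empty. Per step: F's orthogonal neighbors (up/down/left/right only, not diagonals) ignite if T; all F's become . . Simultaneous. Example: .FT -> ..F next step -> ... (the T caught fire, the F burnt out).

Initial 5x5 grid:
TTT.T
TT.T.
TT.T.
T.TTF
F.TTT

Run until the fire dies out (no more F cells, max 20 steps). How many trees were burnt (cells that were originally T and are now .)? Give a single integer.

Step 1: +3 fires, +2 burnt (F count now 3)
Step 2: +4 fires, +3 burnt (F count now 4)
Step 3: +4 fires, +4 burnt (F count now 4)
Step 4: +2 fires, +4 burnt (F count now 2)
Step 5: +1 fires, +2 burnt (F count now 1)
Step 6: +1 fires, +1 burnt (F count now 1)
Step 7: +0 fires, +1 burnt (F count now 0)
Fire out after step 7
Initially T: 16, now '.': 24
Total burnt (originally-T cells now '.'): 15

Answer: 15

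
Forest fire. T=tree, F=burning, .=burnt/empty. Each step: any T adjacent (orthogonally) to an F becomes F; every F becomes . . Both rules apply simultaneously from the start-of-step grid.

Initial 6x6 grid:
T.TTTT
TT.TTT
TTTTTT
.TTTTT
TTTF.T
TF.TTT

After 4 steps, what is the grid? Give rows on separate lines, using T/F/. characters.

Step 1: 5 trees catch fire, 2 burn out
  T.TTTT
  TT.TTT
  TTTTTT
  .TTFTT
  TFF..T
  F..FTT
Step 2: 6 trees catch fire, 5 burn out
  T.TTTT
  TT.TTT
  TTTFTT
  .FF.FT
  F....T
  ....FT
Step 3: 6 trees catch fire, 6 burn out
  T.TTTT
  TT.FTT
  TFF.FT
  .....F
  .....T
  .....F
Step 4: 6 trees catch fire, 6 burn out
  T.TFTT
  TF..FT
  F....F
  ......
  .....F
  ......

T.TFTT
TF..FT
F....F
......
.....F
......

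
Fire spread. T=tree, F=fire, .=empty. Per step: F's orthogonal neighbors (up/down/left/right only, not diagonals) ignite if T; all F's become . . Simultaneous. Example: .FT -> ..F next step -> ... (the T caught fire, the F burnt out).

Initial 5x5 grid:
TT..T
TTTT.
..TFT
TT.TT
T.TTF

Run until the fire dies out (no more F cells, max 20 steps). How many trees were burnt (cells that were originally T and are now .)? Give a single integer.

Answer: 12

Derivation:
Step 1: +6 fires, +2 burnt (F count now 6)
Step 2: +2 fires, +6 burnt (F count now 2)
Step 3: +1 fires, +2 burnt (F count now 1)
Step 4: +2 fires, +1 burnt (F count now 2)
Step 5: +1 fires, +2 burnt (F count now 1)
Step 6: +0 fires, +1 burnt (F count now 0)
Fire out after step 6
Initially T: 16, now '.': 21
Total burnt (originally-T cells now '.'): 12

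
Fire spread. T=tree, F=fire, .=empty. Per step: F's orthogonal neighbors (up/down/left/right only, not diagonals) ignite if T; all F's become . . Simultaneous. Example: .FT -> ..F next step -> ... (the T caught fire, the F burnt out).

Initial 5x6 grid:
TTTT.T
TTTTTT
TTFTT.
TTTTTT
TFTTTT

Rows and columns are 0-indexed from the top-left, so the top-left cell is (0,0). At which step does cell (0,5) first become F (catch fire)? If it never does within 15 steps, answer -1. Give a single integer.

Step 1: cell (0,5)='T' (+7 fires, +2 burnt)
Step 2: cell (0,5)='T' (+8 fires, +7 burnt)
Step 3: cell (0,5)='T' (+6 fires, +8 burnt)
Step 4: cell (0,5)='T' (+4 fires, +6 burnt)
Step 5: cell (0,5)='F' (+1 fires, +4 burnt)
  -> target ignites at step 5
Step 6: cell (0,5)='.' (+0 fires, +1 burnt)
  fire out at step 6

5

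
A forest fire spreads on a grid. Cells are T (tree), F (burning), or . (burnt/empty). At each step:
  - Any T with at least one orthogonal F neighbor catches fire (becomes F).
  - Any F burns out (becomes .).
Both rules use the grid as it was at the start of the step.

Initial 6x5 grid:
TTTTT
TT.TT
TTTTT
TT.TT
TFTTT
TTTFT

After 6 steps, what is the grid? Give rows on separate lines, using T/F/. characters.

Step 1: 7 trees catch fire, 2 burn out
  TTTTT
  TT.TT
  TTTTT
  TF.TT
  F.FFT
  TFF.F
Step 2: 5 trees catch fire, 7 burn out
  TTTTT
  TT.TT
  TFTTT
  F..FT
  ....F
  F....
Step 3: 5 trees catch fire, 5 burn out
  TTTTT
  TF.TT
  F.FFT
  ....F
  .....
  .....
Step 4: 4 trees catch fire, 5 burn out
  TFTTT
  F..FT
  ....F
  .....
  .....
  .....
Step 5: 4 trees catch fire, 4 burn out
  F.FFT
  ....F
  .....
  .....
  .....
  .....
Step 6: 1 trees catch fire, 4 burn out
  ....F
  .....
  .....
  .....
  .....
  .....

....F
.....
.....
.....
.....
.....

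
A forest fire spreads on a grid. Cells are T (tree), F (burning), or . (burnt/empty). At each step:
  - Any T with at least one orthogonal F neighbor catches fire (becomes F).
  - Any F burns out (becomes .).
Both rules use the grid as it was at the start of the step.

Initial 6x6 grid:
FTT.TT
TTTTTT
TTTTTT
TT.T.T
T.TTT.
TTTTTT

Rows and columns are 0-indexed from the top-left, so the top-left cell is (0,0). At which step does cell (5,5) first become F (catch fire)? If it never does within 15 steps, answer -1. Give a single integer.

Step 1: cell (5,5)='T' (+2 fires, +1 burnt)
Step 2: cell (5,5)='T' (+3 fires, +2 burnt)
Step 3: cell (5,5)='T' (+3 fires, +3 burnt)
Step 4: cell (5,5)='T' (+4 fires, +3 burnt)
Step 5: cell (5,5)='T' (+3 fires, +4 burnt)
Step 6: cell (5,5)='T' (+5 fires, +3 burnt)
Step 7: cell (5,5)='T' (+4 fires, +5 burnt)
Step 8: cell (5,5)='T' (+4 fires, +4 burnt)
Step 9: cell (5,5)='T' (+1 fires, +4 burnt)
Step 10: cell (5,5)='F' (+1 fires, +1 burnt)
  -> target ignites at step 10
Step 11: cell (5,5)='.' (+0 fires, +1 burnt)
  fire out at step 11

10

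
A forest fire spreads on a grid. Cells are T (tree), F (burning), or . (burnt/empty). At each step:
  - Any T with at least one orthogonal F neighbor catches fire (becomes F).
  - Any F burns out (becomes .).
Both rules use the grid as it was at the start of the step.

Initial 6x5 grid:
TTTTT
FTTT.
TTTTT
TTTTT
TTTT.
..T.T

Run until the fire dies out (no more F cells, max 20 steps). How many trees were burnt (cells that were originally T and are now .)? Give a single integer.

Answer: 23

Derivation:
Step 1: +3 fires, +1 burnt (F count now 3)
Step 2: +4 fires, +3 burnt (F count now 4)
Step 3: +5 fires, +4 burnt (F count now 5)
Step 4: +4 fires, +5 burnt (F count now 4)
Step 5: +4 fires, +4 burnt (F count now 4)
Step 6: +3 fires, +4 burnt (F count now 3)
Step 7: +0 fires, +3 burnt (F count now 0)
Fire out after step 7
Initially T: 24, now '.': 29
Total burnt (originally-T cells now '.'): 23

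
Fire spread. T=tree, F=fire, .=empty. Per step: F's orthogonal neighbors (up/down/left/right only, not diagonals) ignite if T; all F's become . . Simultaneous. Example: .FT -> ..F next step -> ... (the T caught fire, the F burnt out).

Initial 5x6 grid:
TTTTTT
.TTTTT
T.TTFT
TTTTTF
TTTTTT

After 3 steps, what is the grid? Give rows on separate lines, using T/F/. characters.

Step 1: 5 trees catch fire, 2 burn out
  TTTTTT
  .TTTFT
  T.TF.F
  TTTTF.
  TTTTTF
Step 2: 6 trees catch fire, 5 burn out
  TTTTFT
  .TTF.F
  T.F...
  TTTF..
  TTTTF.
Step 3: 5 trees catch fire, 6 burn out
  TTTF.F
  .TF...
  T.....
  TTF...
  TTTF..

TTTF.F
.TF...
T.....
TTF...
TTTF..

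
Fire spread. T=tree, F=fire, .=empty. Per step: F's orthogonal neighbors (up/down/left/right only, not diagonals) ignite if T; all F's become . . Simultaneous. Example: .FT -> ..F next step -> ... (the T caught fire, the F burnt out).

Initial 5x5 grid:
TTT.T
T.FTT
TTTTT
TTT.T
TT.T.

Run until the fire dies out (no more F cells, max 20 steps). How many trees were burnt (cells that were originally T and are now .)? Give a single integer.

Answer: 18

Derivation:
Step 1: +3 fires, +1 burnt (F count now 3)
Step 2: +5 fires, +3 burnt (F count now 5)
Step 3: +5 fires, +5 burnt (F count now 5)
Step 4: +4 fires, +5 burnt (F count now 4)
Step 5: +1 fires, +4 burnt (F count now 1)
Step 6: +0 fires, +1 burnt (F count now 0)
Fire out after step 6
Initially T: 19, now '.': 24
Total burnt (originally-T cells now '.'): 18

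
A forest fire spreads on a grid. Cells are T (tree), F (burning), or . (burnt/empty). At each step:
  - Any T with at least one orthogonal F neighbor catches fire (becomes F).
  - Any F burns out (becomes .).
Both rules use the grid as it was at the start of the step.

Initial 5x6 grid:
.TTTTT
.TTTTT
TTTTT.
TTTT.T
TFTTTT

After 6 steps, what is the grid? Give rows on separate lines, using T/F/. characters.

Step 1: 3 trees catch fire, 1 burn out
  .TTTTT
  .TTTTT
  TTTTT.
  TFTT.T
  F.FTTT
Step 2: 4 trees catch fire, 3 burn out
  .TTTTT
  .TTTTT
  TFTTT.
  F.FT.T
  ...FTT
Step 3: 5 trees catch fire, 4 burn out
  .TTTTT
  .FTTTT
  F.FTT.
  ...F.T
  ....FT
Step 4: 4 trees catch fire, 5 burn out
  .FTTTT
  ..FTTT
  ...FT.
  .....T
  .....F
Step 5: 4 trees catch fire, 4 burn out
  ..FTTT
  ...FTT
  ....F.
  .....F
  ......
Step 6: 2 trees catch fire, 4 burn out
  ...FTT
  ....FT
  ......
  ......
  ......

...FTT
....FT
......
......
......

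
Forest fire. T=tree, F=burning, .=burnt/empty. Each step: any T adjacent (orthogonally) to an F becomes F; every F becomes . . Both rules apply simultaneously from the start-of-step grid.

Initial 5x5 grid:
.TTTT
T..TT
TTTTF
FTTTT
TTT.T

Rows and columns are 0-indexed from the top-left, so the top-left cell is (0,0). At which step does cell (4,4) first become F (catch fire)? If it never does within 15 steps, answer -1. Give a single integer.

Step 1: cell (4,4)='T' (+6 fires, +2 burnt)
Step 2: cell (4,4)='F' (+9 fires, +6 burnt)
  -> target ignites at step 2
Step 3: cell (4,4)='.' (+2 fires, +9 burnt)
Step 4: cell (4,4)='.' (+1 fires, +2 burnt)
Step 5: cell (4,4)='.' (+1 fires, +1 burnt)
Step 6: cell (4,4)='.' (+0 fires, +1 burnt)
  fire out at step 6

2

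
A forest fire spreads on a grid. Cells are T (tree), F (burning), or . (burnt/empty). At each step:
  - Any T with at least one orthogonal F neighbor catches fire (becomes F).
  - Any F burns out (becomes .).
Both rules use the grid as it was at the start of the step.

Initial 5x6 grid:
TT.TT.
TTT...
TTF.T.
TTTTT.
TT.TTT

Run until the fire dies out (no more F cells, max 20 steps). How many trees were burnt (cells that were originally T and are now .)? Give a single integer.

Answer: 18

Derivation:
Step 1: +3 fires, +1 burnt (F count now 3)
Step 2: +4 fires, +3 burnt (F count now 4)
Step 3: +6 fires, +4 burnt (F count now 6)
Step 4: +4 fires, +6 burnt (F count now 4)
Step 5: +1 fires, +4 burnt (F count now 1)
Step 6: +0 fires, +1 burnt (F count now 0)
Fire out after step 6
Initially T: 20, now '.': 28
Total burnt (originally-T cells now '.'): 18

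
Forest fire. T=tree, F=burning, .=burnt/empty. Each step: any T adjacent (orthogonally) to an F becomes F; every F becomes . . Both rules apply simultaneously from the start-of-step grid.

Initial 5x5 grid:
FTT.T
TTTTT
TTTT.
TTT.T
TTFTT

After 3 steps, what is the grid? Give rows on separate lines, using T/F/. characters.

Step 1: 5 trees catch fire, 2 burn out
  .FT.T
  FTTTT
  TTTT.
  TTF.T
  TF.FT
Step 2: 7 trees catch fire, 5 burn out
  ..F.T
  .FTTT
  FTFT.
  TF..T
  F...F
Step 3: 5 trees catch fire, 7 burn out
  ....T
  ..FTT
  .F.F.
  F...F
  .....

....T
..FTT
.F.F.
F...F
.....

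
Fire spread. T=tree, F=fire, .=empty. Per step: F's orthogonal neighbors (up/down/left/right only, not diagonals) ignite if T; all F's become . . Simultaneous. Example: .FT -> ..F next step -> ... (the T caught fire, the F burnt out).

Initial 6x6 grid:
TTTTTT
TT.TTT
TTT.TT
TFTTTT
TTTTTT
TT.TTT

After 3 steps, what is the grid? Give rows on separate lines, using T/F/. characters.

Step 1: 4 trees catch fire, 1 burn out
  TTTTTT
  TT.TTT
  TFT.TT
  F.FTTT
  TFTTTT
  TT.TTT
Step 2: 7 trees catch fire, 4 burn out
  TTTTTT
  TF.TTT
  F.F.TT
  ...FTT
  F.FTTT
  TF.TTT
Step 3: 5 trees catch fire, 7 burn out
  TFTTTT
  F..TTT
  ....TT
  ....FT
  ...FTT
  F..TTT

TFTTTT
F..TTT
....TT
....FT
...FTT
F..TTT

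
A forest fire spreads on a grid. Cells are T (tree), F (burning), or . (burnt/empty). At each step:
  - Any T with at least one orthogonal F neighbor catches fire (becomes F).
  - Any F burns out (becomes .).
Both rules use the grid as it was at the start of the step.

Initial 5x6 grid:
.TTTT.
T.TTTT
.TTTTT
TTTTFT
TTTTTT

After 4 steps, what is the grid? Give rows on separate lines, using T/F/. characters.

Step 1: 4 trees catch fire, 1 burn out
  .TTTT.
  T.TTTT
  .TTTFT
  TTTF.F
  TTTTFT
Step 2: 6 trees catch fire, 4 burn out
  .TTTT.
  T.TTFT
  .TTF.F
  TTF...
  TTTF.F
Step 3: 6 trees catch fire, 6 burn out
  .TTTF.
  T.TF.F
  .TF...
  TF....
  TTF...
Step 4: 5 trees catch fire, 6 burn out
  .TTF..
  T.F...
  .F....
  F.....
  TF....

.TTF..
T.F...
.F....
F.....
TF....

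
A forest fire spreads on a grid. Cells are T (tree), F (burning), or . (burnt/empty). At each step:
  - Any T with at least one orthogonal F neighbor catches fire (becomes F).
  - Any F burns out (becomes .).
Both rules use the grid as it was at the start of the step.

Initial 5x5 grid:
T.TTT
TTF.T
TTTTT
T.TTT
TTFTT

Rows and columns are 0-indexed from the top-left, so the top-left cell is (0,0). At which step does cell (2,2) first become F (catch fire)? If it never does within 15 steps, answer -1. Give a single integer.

Step 1: cell (2,2)='F' (+6 fires, +2 burnt)
  -> target ignites at step 1
Step 2: cell (2,2)='.' (+7 fires, +6 burnt)
Step 3: cell (2,2)='.' (+6 fires, +7 burnt)
Step 4: cell (2,2)='.' (+1 fires, +6 burnt)
Step 5: cell (2,2)='.' (+0 fires, +1 burnt)
  fire out at step 5

1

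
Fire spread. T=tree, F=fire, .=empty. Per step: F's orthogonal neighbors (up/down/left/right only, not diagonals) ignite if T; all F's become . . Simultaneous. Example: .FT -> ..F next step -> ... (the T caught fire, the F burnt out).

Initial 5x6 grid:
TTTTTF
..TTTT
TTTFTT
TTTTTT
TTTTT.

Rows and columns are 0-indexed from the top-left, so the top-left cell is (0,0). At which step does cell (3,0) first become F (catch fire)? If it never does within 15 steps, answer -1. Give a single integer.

Step 1: cell (3,0)='T' (+6 fires, +2 burnt)
Step 2: cell (3,0)='T' (+8 fires, +6 burnt)
Step 3: cell (3,0)='T' (+6 fires, +8 burnt)
Step 4: cell (3,0)='F' (+3 fires, +6 burnt)
  -> target ignites at step 4
Step 5: cell (3,0)='.' (+2 fires, +3 burnt)
Step 6: cell (3,0)='.' (+0 fires, +2 burnt)
  fire out at step 6

4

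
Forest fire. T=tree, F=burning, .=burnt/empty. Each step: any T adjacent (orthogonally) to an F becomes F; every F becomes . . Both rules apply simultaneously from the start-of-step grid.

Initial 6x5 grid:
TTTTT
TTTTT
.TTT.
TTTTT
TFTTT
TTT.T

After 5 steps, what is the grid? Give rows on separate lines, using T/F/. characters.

Step 1: 4 trees catch fire, 1 burn out
  TTTTT
  TTTTT
  .TTT.
  TFTTT
  F.FTT
  TFT.T
Step 2: 6 trees catch fire, 4 burn out
  TTTTT
  TTTTT
  .FTT.
  F.FTT
  ...FT
  F.F.T
Step 3: 4 trees catch fire, 6 burn out
  TTTTT
  TFTTT
  ..FT.
  ...FT
  ....F
  ....T
Step 4: 6 trees catch fire, 4 burn out
  TFTTT
  F.FTT
  ...F.
  ....F
  .....
  ....F
Step 5: 3 trees catch fire, 6 burn out
  F.FTT
  ...FT
  .....
  .....
  .....
  .....

F.FTT
...FT
.....
.....
.....
.....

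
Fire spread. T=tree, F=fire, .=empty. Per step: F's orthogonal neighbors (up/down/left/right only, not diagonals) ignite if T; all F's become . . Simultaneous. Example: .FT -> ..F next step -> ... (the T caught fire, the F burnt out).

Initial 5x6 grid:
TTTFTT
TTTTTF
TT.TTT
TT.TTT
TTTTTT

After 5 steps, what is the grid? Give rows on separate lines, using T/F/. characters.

Step 1: 6 trees catch fire, 2 burn out
  TTF.FF
  TTTFF.
  TT.TTF
  TT.TTT
  TTTTTT
Step 2: 5 trees catch fire, 6 burn out
  TF....
  TTF...
  TT.FF.
  TT.TTF
  TTTTTT
Step 3: 5 trees catch fire, 5 burn out
  F.....
  TF....
  TT....
  TT.FF.
  TTTTTF
Step 4: 4 trees catch fire, 5 burn out
  ......
  F.....
  TF....
  TT....
  TTTFF.
Step 5: 3 trees catch fire, 4 burn out
  ......
  ......
  F.....
  TF....
  TTF...

......
......
F.....
TF....
TTF...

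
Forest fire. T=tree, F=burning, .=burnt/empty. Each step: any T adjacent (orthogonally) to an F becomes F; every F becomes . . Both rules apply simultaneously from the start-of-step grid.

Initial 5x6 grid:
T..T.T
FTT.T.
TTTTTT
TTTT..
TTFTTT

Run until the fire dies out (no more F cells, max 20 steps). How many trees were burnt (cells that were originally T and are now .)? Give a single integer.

Answer: 19

Derivation:
Step 1: +6 fires, +2 burnt (F count now 6)
Step 2: +8 fires, +6 burnt (F count now 8)
Step 3: +2 fires, +8 burnt (F count now 2)
Step 4: +1 fires, +2 burnt (F count now 1)
Step 5: +2 fires, +1 burnt (F count now 2)
Step 6: +0 fires, +2 burnt (F count now 0)
Fire out after step 6
Initially T: 21, now '.': 28
Total burnt (originally-T cells now '.'): 19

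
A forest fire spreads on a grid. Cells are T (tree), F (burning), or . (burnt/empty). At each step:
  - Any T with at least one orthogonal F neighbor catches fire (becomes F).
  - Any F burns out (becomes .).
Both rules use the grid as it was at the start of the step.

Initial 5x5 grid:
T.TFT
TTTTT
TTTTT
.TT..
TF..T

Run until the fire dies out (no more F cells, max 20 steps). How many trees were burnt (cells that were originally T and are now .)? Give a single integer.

Answer: 16

Derivation:
Step 1: +5 fires, +2 burnt (F count now 5)
Step 2: +5 fires, +5 burnt (F count now 5)
Step 3: +4 fires, +5 burnt (F count now 4)
Step 4: +1 fires, +4 burnt (F count now 1)
Step 5: +1 fires, +1 burnt (F count now 1)
Step 6: +0 fires, +1 burnt (F count now 0)
Fire out after step 6
Initially T: 17, now '.': 24
Total burnt (originally-T cells now '.'): 16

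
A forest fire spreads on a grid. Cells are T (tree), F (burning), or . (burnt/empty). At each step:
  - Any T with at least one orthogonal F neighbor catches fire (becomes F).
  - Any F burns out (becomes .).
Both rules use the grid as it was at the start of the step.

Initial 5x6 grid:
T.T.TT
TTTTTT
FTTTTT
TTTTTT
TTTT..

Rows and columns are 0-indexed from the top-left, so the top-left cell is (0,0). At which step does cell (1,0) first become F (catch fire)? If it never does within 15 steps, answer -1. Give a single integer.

Step 1: cell (1,0)='F' (+3 fires, +1 burnt)
  -> target ignites at step 1
Step 2: cell (1,0)='.' (+5 fires, +3 burnt)
Step 3: cell (1,0)='.' (+4 fires, +5 burnt)
Step 4: cell (1,0)='.' (+5 fires, +4 burnt)
Step 5: cell (1,0)='.' (+4 fires, +5 burnt)
Step 6: cell (1,0)='.' (+3 fires, +4 burnt)
Step 7: cell (1,0)='.' (+1 fires, +3 burnt)
Step 8: cell (1,0)='.' (+0 fires, +1 burnt)
  fire out at step 8

1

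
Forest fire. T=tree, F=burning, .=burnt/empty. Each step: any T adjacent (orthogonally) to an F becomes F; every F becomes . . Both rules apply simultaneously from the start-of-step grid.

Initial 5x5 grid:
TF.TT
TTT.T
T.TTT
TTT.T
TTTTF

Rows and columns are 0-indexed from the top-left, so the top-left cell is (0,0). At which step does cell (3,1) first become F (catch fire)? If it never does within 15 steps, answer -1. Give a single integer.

Step 1: cell (3,1)='T' (+4 fires, +2 burnt)
Step 2: cell (3,1)='T' (+4 fires, +4 burnt)
Step 3: cell (3,1)='T' (+6 fires, +4 burnt)
Step 4: cell (3,1)='F' (+4 fires, +6 burnt)
  -> target ignites at step 4
Step 5: cell (3,1)='.' (+1 fires, +4 burnt)
Step 6: cell (3,1)='.' (+0 fires, +1 burnt)
  fire out at step 6

4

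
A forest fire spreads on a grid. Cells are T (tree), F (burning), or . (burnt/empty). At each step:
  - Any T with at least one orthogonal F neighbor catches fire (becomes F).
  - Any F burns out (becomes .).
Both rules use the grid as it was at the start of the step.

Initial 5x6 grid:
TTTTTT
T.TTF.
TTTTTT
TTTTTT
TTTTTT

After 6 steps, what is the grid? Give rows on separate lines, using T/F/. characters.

Step 1: 3 trees catch fire, 1 burn out
  TTTTFT
  T.TF..
  TTTTFT
  TTTTTT
  TTTTTT
Step 2: 6 trees catch fire, 3 burn out
  TTTF.F
  T.F...
  TTTF.F
  TTTTFT
  TTTTTT
Step 3: 5 trees catch fire, 6 burn out
  TTF...
  T.....
  TTF...
  TTTF.F
  TTTTFT
Step 4: 5 trees catch fire, 5 burn out
  TF....
  T.....
  TF....
  TTF...
  TTTF.F
Step 5: 4 trees catch fire, 5 burn out
  F.....
  T.....
  F.....
  TF....
  TTF...
Step 6: 3 trees catch fire, 4 burn out
  ......
  F.....
  ......
  F.....
  TF....

......
F.....
......
F.....
TF....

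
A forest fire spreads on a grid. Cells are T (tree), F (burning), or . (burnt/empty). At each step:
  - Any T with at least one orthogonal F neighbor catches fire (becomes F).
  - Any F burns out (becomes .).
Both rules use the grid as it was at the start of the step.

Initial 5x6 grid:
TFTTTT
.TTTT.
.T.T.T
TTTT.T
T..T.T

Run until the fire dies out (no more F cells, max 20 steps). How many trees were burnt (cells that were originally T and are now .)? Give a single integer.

Answer: 17

Derivation:
Step 1: +3 fires, +1 burnt (F count now 3)
Step 2: +3 fires, +3 burnt (F count now 3)
Step 3: +3 fires, +3 burnt (F count now 3)
Step 4: +5 fires, +3 burnt (F count now 5)
Step 5: +2 fires, +5 burnt (F count now 2)
Step 6: +1 fires, +2 burnt (F count now 1)
Step 7: +0 fires, +1 burnt (F count now 0)
Fire out after step 7
Initially T: 20, now '.': 27
Total burnt (originally-T cells now '.'): 17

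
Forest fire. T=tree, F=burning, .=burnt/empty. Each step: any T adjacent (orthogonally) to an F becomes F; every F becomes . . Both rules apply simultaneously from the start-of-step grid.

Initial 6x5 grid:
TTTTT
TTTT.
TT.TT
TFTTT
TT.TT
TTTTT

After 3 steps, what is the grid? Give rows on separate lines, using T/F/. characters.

Step 1: 4 trees catch fire, 1 burn out
  TTTTT
  TTTT.
  TF.TT
  F.FTT
  TF.TT
  TTTTT
Step 2: 5 trees catch fire, 4 burn out
  TTTTT
  TFTT.
  F..TT
  ...FT
  F..TT
  TFTTT
Step 3: 8 trees catch fire, 5 burn out
  TFTTT
  F.FT.
  ...FT
  ....F
  ...FT
  F.FTT

TFTTT
F.FT.
...FT
....F
...FT
F.FTT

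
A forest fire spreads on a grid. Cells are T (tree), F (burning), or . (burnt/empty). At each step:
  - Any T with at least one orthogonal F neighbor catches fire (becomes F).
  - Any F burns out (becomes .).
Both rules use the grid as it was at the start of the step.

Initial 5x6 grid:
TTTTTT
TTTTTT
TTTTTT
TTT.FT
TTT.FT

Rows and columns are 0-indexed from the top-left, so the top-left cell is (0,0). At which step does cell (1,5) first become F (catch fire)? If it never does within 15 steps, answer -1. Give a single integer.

Step 1: cell (1,5)='T' (+3 fires, +2 burnt)
Step 2: cell (1,5)='T' (+3 fires, +3 burnt)
Step 3: cell (1,5)='F' (+4 fires, +3 burnt)
  -> target ignites at step 3
Step 4: cell (1,5)='.' (+5 fires, +4 burnt)
Step 5: cell (1,5)='.' (+5 fires, +5 burnt)
Step 6: cell (1,5)='.' (+4 fires, +5 burnt)
Step 7: cell (1,5)='.' (+2 fires, +4 burnt)
Step 8: cell (1,5)='.' (+0 fires, +2 burnt)
  fire out at step 8

3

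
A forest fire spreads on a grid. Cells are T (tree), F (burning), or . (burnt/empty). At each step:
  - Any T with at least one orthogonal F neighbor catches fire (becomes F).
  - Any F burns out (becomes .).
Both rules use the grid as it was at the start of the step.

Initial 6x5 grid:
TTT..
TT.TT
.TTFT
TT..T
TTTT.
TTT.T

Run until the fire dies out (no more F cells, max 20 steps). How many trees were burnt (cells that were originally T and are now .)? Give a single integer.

Step 1: +3 fires, +1 burnt (F count now 3)
Step 2: +3 fires, +3 burnt (F count now 3)
Step 3: +2 fires, +3 burnt (F count now 2)
Step 4: +4 fires, +2 burnt (F count now 4)
Step 5: +5 fires, +4 burnt (F count now 5)
Step 6: +3 fires, +5 burnt (F count now 3)
Step 7: +0 fires, +3 burnt (F count now 0)
Fire out after step 7
Initially T: 21, now '.': 29
Total burnt (originally-T cells now '.'): 20

Answer: 20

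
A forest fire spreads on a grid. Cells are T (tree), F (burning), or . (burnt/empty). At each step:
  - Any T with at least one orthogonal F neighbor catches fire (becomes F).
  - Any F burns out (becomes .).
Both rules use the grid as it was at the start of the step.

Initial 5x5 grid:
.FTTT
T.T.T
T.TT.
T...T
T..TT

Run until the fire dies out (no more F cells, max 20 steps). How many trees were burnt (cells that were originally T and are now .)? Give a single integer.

Step 1: +1 fires, +1 burnt (F count now 1)
Step 2: +2 fires, +1 burnt (F count now 2)
Step 3: +2 fires, +2 burnt (F count now 2)
Step 4: +2 fires, +2 burnt (F count now 2)
Step 5: +0 fires, +2 burnt (F count now 0)
Fire out after step 5
Initially T: 14, now '.': 18
Total burnt (originally-T cells now '.'): 7

Answer: 7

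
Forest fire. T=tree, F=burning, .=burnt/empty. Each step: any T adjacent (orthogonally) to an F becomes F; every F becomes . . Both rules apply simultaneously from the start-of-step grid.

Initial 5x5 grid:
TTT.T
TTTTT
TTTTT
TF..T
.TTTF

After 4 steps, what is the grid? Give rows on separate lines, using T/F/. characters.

Step 1: 5 trees catch fire, 2 burn out
  TTT.T
  TTTTT
  TFTTT
  F...F
  .FTF.
Step 2: 5 trees catch fire, 5 burn out
  TTT.T
  TFTTT
  F.FTF
  .....
  ..F..
Step 3: 5 trees catch fire, 5 burn out
  TFT.T
  F.FTF
  ...F.
  .....
  .....
Step 4: 4 trees catch fire, 5 burn out
  F.F.F
  ...F.
  .....
  .....
  .....

F.F.F
...F.
.....
.....
.....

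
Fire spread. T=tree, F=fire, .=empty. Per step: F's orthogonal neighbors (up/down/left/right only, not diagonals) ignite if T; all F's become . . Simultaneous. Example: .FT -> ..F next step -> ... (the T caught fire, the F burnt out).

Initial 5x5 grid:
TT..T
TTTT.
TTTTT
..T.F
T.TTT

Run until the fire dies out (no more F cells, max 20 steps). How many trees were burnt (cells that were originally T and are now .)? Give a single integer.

Answer: 15

Derivation:
Step 1: +2 fires, +1 burnt (F count now 2)
Step 2: +2 fires, +2 burnt (F count now 2)
Step 3: +3 fires, +2 burnt (F count now 3)
Step 4: +3 fires, +3 burnt (F count now 3)
Step 5: +2 fires, +3 burnt (F count now 2)
Step 6: +2 fires, +2 burnt (F count now 2)
Step 7: +1 fires, +2 burnt (F count now 1)
Step 8: +0 fires, +1 burnt (F count now 0)
Fire out after step 8
Initially T: 17, now '.': 23
Total burnt (originally-T cells now '.'): 15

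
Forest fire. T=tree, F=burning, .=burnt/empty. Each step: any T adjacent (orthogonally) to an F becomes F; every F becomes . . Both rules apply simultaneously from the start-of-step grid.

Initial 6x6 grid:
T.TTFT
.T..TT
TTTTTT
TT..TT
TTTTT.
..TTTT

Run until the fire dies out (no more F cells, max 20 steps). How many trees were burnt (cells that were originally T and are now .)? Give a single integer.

Step 1: +3 fires, +1 burnt (F count now 3)
Step 2: +3 fires, +3 burnt (F count now 3)
Step 3: +3 fires, +3 burnt (F count now 3)
Step 4: +3 fires, +3 burnt (F count now 3)
Step 5: +3 fires, +3 burnt (F count now 3)
Step 6: +6 fires, +3 burnt (F count now 6)
Step 7: +3 fires, +6 burnt (F count now 3)
Step 8: +1 fires, +3 burnt (F count now 1)
Step 9: +0 fires, +1 burnt (F count now 0)
Fire out after step 9
Initially T: 26, now '.': 35
Total burnt (originally-T cells now '.'): 25

Answer: 25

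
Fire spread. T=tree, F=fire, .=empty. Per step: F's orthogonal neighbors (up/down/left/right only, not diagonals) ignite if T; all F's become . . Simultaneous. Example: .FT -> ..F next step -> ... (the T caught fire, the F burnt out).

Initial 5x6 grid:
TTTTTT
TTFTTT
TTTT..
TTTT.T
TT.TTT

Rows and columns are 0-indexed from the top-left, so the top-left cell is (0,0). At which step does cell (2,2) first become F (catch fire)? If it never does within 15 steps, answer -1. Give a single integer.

Step 1: cell (2,2)='F' (+4 fires, +1 burnt)
  -> target ignites at step 1
Step 2: cell (2,2)='.' (+7 fires, +4 burnt)
Step 3: cell (2,2)='.' (+6 fires, +7 burnt)
Step 4: cell (2,2)='.' (+4 fires, +6 burnt)
Step 5: cell (2,2)='.' (+2 fires, +4 burnt)
Step 6: cell (2,2)='.' (+1 fires, +2 burnt)
Step 7: cell (2,2)='.' (+1 fires, +1 burnt)
Step 8: cell (2,2)='.' (+0 fires, +1 burnt)
  fire out at step 8

1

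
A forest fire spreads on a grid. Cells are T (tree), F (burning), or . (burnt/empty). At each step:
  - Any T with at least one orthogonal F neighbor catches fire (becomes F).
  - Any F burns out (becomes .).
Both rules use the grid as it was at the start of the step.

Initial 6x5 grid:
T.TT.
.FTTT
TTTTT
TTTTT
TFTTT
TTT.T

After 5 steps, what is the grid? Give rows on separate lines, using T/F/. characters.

Step 1: 6 trees catch fire, 2 burn out
  T.TT.
  ..FTT
  TFTTT
  TFTTT
  F.FTT
  TFT.T
Step 2: 9 trees catch fire, 6 burn out
  T.FT.
  ...FT
  F.FTT
  F.FTT
  ...FT
  F.F.T
Step 3: 5 trees catch fire, 9 burn out
  T..F.
  ....F
  ...FT
  ...FT
  ....F
  ....T
Step 4: 3 trees catch fire, 5 burn out
  T....
  .....
  ....F
  ....F
  .....
  ....F
Step 5: 0 trees catch fire, 3 burn out
  T....
  .....
  .....
  .....
  .....
  .....

T....
.....
.....
.....
.....
.....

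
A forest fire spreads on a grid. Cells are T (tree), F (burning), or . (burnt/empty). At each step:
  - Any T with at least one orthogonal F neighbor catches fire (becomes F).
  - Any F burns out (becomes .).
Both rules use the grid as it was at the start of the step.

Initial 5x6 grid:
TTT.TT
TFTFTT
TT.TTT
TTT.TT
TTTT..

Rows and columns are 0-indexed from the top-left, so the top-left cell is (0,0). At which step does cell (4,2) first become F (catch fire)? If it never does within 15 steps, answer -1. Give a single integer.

Step 1: cell (4,2)='T' (+6 fires, +2 burnt)
Step 2: cell (4,2)='T' (+7 fires, +6 burnt)
Step 3: cell (4,2)='T' (+6 fires, +7 burnt)
Step 4: cell (4,2)='F' (+3 fires, +6 burnt)
  -> target ignites at step 4
Step 5: cell (4,2)='.' (+1 fires, +3 burnt)
Step 6: cell (4,2)='.' (+0 fires, +1 burnt)
  fire out at step 6

4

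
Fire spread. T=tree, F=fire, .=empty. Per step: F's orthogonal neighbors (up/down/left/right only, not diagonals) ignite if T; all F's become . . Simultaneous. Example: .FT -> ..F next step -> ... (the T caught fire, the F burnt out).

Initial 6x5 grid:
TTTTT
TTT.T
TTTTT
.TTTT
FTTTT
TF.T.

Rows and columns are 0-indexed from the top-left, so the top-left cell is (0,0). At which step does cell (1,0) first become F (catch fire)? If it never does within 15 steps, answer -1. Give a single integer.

Step 1: cell (1,0)='T' (+2 fires, +2 burnt)
Step 2: cell (1,0)='T' (+2 fires, +2 burnt)
Step 3: cell (1,0)='T' (+3 fires, +2 burnt)
Step 4: cell (1,0)='T' (+6 fires, +3 burnt)
Step 5: cell (1,0)='F' (+5 fires, +6 burnt)
  -> target ignites at step 5
Step 6: cell (1,0)='.' (+3 fires, +5 burnt)
Step 7: cell (1,0)='.' (+2 fires, +3 burnt)
Step 8: cell (1,0)='.' (+1 fires, +2 burnt)
Step 9: cell (1,0)='.' (+0 fires, +1 burnt)
  fire out at step 9

5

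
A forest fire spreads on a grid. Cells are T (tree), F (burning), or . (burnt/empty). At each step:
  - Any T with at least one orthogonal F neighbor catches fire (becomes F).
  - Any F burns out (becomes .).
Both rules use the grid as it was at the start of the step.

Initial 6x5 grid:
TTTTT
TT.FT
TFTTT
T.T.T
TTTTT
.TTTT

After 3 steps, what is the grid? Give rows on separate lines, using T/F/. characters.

Step 1: 6 trees catch fire, 2 burn out
  TTTFT
  TF..F
  F.FFT
  T.T.T
  TTTTT
  .TTTT
Step 2: 7 trees catch fire, 6 burn out
  TFF.F
  F....
  ....F
  F.F.T
  TTTTT
  .TTTT
Step 3: 4 trees catch fire, 7 burn out
  F....
  .....
  .....
  ....F
  FTFTT
  .TTTT

F....
.....
.....
....F
FTFTT
.TTTT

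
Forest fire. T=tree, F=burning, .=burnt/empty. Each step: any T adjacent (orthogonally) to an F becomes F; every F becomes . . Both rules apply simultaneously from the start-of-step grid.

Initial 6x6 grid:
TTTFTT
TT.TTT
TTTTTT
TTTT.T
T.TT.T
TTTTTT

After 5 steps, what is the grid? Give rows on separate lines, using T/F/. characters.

Step 1: 3 trees catch fire, 1 burn out
  TTF.FT
  TT.FTT
  TTTTTT
  TTTT.T
  T.TT.T
  TTTTTT
Step 2: 4 trees catch fire, 3 burn out
  TF...F
  TT..FT
  TTTFTT
  TTTT.T
  T.TT.T
  TTTTTT
Step 3: 6 trees catch fire, 4 burn out
  F.....
  TF...F
  TTF.FT
  TTTF.T
  T.TT.T
  TTTTTT
Step 4: 5 trees catch fire, 6 burn out
  ......
  F.....
  TF...F
  TTF..T
  T.TF.T
  TTTTTT
Step 5: 5 trees catch fire, 5 burn out
  ......
  ......
  F.....
  TF...F
  T.F..T
  TTTFTT

......
......
F.....
TF...F
T.F..T
TTTFTT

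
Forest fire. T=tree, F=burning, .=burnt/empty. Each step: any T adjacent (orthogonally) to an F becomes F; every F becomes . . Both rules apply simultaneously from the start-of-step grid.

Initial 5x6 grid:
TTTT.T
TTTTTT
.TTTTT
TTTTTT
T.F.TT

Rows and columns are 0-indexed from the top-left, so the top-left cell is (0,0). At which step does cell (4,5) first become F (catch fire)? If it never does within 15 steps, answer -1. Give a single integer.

Step 1: cell (4,5)='T' (+1 fires, +1 burnt)
Step 2: cell (4,5)='T' (+3 fires, +1 burnt)
Step 3: cell (4,5)='T' (+5 fires, +3 burnt)
Step 4: cell (4,5)='T' (+7 fires, +5 burnt)
Step 5: cell (4,5)='F' (+6 fires, +7 burnt)
  -> target ignites at step 5
Step 6: cell (4,5)='.' (+2 fires, +6 burnt)
Step 7: cell (4,5)='.' (+1 fires, +2 burnt)
Step 8: cell (4,5)='.' (+0 fires, +1 burnt)
  fire out at step 8

5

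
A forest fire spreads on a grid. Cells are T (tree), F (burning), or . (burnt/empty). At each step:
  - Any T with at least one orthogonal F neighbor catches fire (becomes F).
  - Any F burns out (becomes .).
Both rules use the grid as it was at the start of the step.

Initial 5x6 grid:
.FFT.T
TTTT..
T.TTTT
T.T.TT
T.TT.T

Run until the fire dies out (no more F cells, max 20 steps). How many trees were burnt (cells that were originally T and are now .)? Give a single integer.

Step 1: +3 fires, +2 burnt (F count now 3)
Step 2: +3 fires, +3 burnt (F count now 3)
Step 3: +3 fires, +3 burnt (F count now 3)
Step 4: +3 fires, +3 burnt (F count now 3)
Step 5: +4 fires, +3 burnt (F count now 4)
Step 6: +1 fires, +4 burnt (F count now 1)
Step 7: +1 fires, +1 burnt (F count now 1)
Step 8: +0 fires, +1 burnt (F count now 0)
Fire out after step 8
Initially T: 19, now '.': 29
Total burnt (originally-T cells now '.'): 18

Answer: 18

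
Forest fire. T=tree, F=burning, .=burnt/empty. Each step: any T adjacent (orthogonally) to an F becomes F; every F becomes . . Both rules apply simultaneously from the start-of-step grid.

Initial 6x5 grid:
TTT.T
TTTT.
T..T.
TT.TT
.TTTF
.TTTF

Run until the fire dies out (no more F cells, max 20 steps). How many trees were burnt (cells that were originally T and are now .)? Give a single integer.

Answer: 19

Derivation:
Step 1: +3 fires, +2 burnt (F count now 3)
Step 2: +3 fires, +3 burnt (F count now 3)
Step 3: +3 fires, +3 burnt (F count now 3)
Step 4: +2 fires, +3 burnt (F count now 2)
Step 5: +2 fires, +2 burnt (F count now 2)
Step 6: +3 fires, +2 burnt (F count now 3)
Step 7: +2 fires, +3 burnt (F count now 2)
Step 8: +1 fires, +2 burnt (F count now 1)
Step 9: +0 fires, +1 burnt (F count now 0)
Fire out after step 9
Initially T: 20, now '.': 29
Total burnt (originally-T cells now '.'): 19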